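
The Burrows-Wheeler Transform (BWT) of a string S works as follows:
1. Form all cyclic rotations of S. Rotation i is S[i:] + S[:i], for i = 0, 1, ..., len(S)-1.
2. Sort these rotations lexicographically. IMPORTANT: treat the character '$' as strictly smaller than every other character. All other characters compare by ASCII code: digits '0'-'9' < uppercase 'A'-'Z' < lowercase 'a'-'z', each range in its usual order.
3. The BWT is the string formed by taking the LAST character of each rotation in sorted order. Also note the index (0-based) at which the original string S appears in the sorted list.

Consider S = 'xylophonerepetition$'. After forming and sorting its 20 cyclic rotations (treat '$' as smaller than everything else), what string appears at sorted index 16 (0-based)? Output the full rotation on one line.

Answer: tion$xylophonerepeti

Derivation:
All 20 rotations (rotation i = S[i:]+S[:i]):
  rot[0] = xylophonerepetition$
  rot[1] = ylophonerepetition$x
  rot[2] = lophonerepetition$xy
  rot[3] = ophonerepetition$xyl
  rot[4] = phonerepetition$xylo
  rot[5] = honerepetition$xylop
  rot[6] = onerepetition$xyloph
  rot[7] = nerepetition$xylopho
  rot[8] = erepetition$xylophon
  rot[9] = repetition$xylophone
  rot[10] = epetition$xylophoner
  rot[11] = petition$xylophonere
  rot[12] = etition$xylophonerep
  rot[13] = tition$xylophonerepe
  rot[14] = ition$xylophonerepet
  rot[15] = tion$xylophonerepeti
  rot[16] = ion$xylophonerepetit
  rot[17] = on$xylophonerepetiti
  rot[18] = n$xylophonerepetitio
  rot[19] = $xylophonerepetition
Sorted (with $ < everything):
  sorted[0] = $xylophonerepetition
  sorted[1] = epetition$xylophoner
  sorted[2] = erepetition$xylophon
  sorted[3] = etition$xylophonerep
  sorted[4] = honerepetition$xylop
  sorted[5] = ion$xylophonerepetit
  sorted[6] = ition$xylophonerepet
  sorted[7] = lophonerepetition$xy
  sorted[8] = n$xylophonerepetitio
  sorted[9] = nerepetition$xylopho
  sorted[10] = on$xylophonerepetiti
  sorted[11] = onerepetition$xyloph
  sorted[12] = ophonerepetition$xyl
  sorted[13] = petition$xylophonere
  sorted[14] = phonerepetition$xylo
  sorted[15] = repetition$xylophone
  sorted[16] = tion$xylophonerepeti
  sorted[17] = tition$xylophonerepe
  sorted[18] = xylophonerepetition$
  sorted[19] = ylophonerepetition$x
sorted[16] = tion$xylophonerepeti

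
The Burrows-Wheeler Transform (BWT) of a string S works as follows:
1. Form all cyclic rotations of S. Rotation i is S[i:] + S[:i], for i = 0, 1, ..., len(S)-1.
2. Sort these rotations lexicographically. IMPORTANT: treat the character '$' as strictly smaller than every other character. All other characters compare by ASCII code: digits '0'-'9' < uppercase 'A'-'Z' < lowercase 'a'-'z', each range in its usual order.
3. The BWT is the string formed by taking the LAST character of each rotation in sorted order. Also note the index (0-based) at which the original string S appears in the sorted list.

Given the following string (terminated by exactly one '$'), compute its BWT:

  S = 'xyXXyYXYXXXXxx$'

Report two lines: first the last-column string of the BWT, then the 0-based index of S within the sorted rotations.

Answer: xYXXyYXXXyxX$xX
12

Derivation:
All 15 rotations (rotation i = S[i:]+S[:i]):
  rot[0] = xyXXyYXYXXXXxx$
  rot[1] = yXXyYXYXXXXxx$x
  rot[2] = XXyYXYXXXXxx$xy
  rot[3] = XyYXYXXXXxx$xyX
  rot[4] = yYXYXXXXxx$xyXX
  rot[5] = YXYXXXXxx$xyXXy
  rot[6] = XYXXXXxx$xyXXyY
  rot[7] = YXXXXxx$xyXXyYX
  rot[8] = XXXXxx$xyXXyYXY
  rot[9] = XXXxx$xyXXyYXYX
  rot[10] = XXxx$xyXXyYXYXX
  rot[11] = Xxx$xyXXyYXYXXX
  rot[12] = xx$xyXXyYXYXXXX
  rot[13] = x$xyXXyYXYXXXXx
  rot[14] = $xyXXyYXYXXXXxx
Sorted (with $ < everything):
  sorted[0] = $xyXXyYXYXXXXxx  (last char: 'x')
  sorted[1] = XXXXxx$xyXXyYXY  (last char: 'Y')
  sorted[2] = XXXxx$xyXXyYXYX  (last char: 'X')
  sorted[3] = XXxx$xyXXyYXYXX  (last char: 'X')
  sorted[4] = XXyYXYXXXXxx$xy  (last char: 'y')
  sorted[5] = XYXXXXxx$xyXXyY  (last char: 'Y')
  sorted[6] = Xxx$xyXXyYXYXXX  (last char: 'X')
  sorted[7] = XyYXYXXXXxx$xyX  (last char: 'X')
  sorted[8] = YXXXXxx$xyXXyYX  (last char: 'X')
  sorted[9] = YXYXXXXxx$xyXXy  (last char: 'y')
  sorted[10] = x$xyXXyYXYXXXXx  (last char: 'x')
  sorted[11] = xx$xyXXyYXYXXXX  (last char: 'X')
  sorted[12] = xyXXyYXYXXXXxx$  (last char: '$')
  sorted[13] = yXXyYXYXXXXxx$x  (last char: 'x')
  sorted[14] = yYXYXXXXxx$xyXX  (last char: 'X')
Last column: xYXXyYXXXyxX$xX
Original string S is at sorted index 12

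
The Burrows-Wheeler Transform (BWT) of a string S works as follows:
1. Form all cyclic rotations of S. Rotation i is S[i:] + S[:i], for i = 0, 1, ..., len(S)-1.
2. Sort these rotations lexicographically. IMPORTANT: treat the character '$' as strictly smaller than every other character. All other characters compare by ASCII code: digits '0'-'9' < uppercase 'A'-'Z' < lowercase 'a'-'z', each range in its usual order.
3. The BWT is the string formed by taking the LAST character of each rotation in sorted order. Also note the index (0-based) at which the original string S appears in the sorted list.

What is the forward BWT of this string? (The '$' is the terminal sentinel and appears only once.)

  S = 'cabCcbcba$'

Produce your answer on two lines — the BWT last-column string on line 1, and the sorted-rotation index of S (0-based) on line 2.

Answer: abbcacc$bC
7

Derivation:
All 10 rotations (rotation i = S[i:]+S[:i]):
  rot[0] = cabCcbcba$
  rot[1] = abCcbcba$c
  rot[2] = bCcbcba$ca
  rot[3] = Ccbcba$cab
  rot[4] = cbcba$cabC
  rot[5] = bcba$cabCc
  rot[6] = cba$cabCcb
  rot[7] = ba$cabCcbc
  rot[8] = a$cabCcbcb
  rot[9] = $cabCcbcba
Sorted (with $ < everything):
  sorted[0] = $cabCcbcba  (last char: 'a')
  sorted[1] = Ccbcba$cab  (last char: 'b')
  sorted[2] = a$cabCcbcb  (last char: 'b')
  sorted[3] = abCcbcba$c  (last char: 'c')
  sorted[4] = bCcbcba$ca  (last char: 'a')
  sorted[5] = ba$cabCcbc  (last char: 'c')
  sorted[6] = bcba$cabCc  (last char: 'c')
  sorted[7] = cabCcbcba$  (last char: '$')
  sorted[8] = cba$cabCcb  (last char: 'b')
  sorted[9] = cbcba$cabC  (last char: 'C')
Last column: abbcacc$bC
Original string S is at sorted index 7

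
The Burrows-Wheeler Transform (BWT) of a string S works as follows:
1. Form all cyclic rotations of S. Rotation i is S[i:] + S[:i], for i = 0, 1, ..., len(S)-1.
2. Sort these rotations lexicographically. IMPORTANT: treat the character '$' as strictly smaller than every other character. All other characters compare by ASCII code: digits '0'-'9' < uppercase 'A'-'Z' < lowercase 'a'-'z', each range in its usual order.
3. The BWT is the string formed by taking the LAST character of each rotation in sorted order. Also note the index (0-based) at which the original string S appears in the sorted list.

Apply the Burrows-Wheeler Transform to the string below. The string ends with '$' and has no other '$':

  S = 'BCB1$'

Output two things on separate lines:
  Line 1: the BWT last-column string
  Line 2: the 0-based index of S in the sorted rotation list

Answer: 1BC$B
3

Derivation:
All 5 rotations (rotation i = S[i:]+S[:i]):
  rot[0] = BCB1$
  rot[1] = CB1$B
  rot[2] = B1$BC
  rot[3] = 1$BCB
  rot[4] = $BCB1
Sorted (with $ < everything):
  sorted[0] = $BCB1  (last char: '1')
  sorted[1] = 1$BCB  (last char: 'B')
  sorted[2] = B1$BC  (last char: 'C')
  sorted[3] = BCB1$  (last char: '$')
  sorted[4] = CB1$B  (last char: 'B')
Last column: 1BC$B
Original string S is at sorted index 3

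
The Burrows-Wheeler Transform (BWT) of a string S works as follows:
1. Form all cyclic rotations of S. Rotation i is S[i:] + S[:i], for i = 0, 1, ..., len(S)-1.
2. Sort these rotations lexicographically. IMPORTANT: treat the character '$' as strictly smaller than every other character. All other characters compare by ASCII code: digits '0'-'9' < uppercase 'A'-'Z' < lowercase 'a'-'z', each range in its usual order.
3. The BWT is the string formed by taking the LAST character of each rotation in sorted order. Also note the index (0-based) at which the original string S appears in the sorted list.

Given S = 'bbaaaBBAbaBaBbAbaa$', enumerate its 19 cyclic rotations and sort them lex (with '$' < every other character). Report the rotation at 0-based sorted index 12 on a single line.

Answer: aaBBAbaBaBbAbaa$bba

Derivation:
All 19 rotations (rotation i = S[i:]+S[:i]):
  rot[0] = bbaaaBBAbaBaBbAbaa$
  rot[1] = baaaBBAbaBaBbAbaa$b
  rot[2] = aaaBBAbaBaBbAbaa$bb
  rot[3] = aaBBAbaBaBbAbaa$bba
  rot[4] = aBBAbaBaBbAbaa$bbaa
  rot[5] = BBAbaBaBbAbaa$bbaaa
  rot[6] = BAbaBaBbAbaa$bbaaaB
  rot[7] = AbaBaBbAbaa$bbaaaBB
  rot[8] = baBaBbAbaa$bbaaaBBA
  rot[9] = aBaBbAbaa$bbaaaBBAb
  rot[10] = BaBbAbaa$bbaaaBBAba
  rot[11] = aBbAbaa$bbaaaBBAbaB
  rot[12] = BbAbaa$bbaaaBBAbaBa
  rot[13] = bAbaa$bbaaaBBAbaBaB
  rot[14] = Abaa$bbaaaBBAbaBaBb
  rot[15] = baa$bbaaaBBAbaBaBbA
  rot[16] = aa$bbaaaBBAbaBaBbAb
  rot[17] = a$bbaaaBBAbaBaBbAba
  rot[18] = $bbaaaBBAbaBaBbAbaa
Sorted (with $ < everything):
  sorted[0] = $bbaaaBBAbaBaBbAbaa
  sorted[1] = AbaBaBbAbaa$bbaaaBB
  sorted[2] = Abaa$bbaaaBBAbaBaBb
  sorted[3] = BAbaBaBbAbaa$bbaaaB
  sorted[4] = BBAbaBaBbAbaa$bbaaa
  sorted[5] = BaBbAbaa$bbaaaBBAba
  sorted[6] = BbAbaa$bbaaaBBAbaBa
  sorted[7] = a$bbaaaBBAbaBaBbAba
  sorted[8] = aBBAbaBaBbAbaa$bbaa
  sorted[9] = aBaBbAbaa$bbaaaBBAb
  sorted[10] = aBbAbaa$bbaaaBBAbaB
  sorted[11] = aa$bbaaaBBAbaBaBbAb
  sorted[12] = aaBBAbaBaBbAbaa$bba
  sorted[13] = aaaBBAbaBaBbAbaa$bb
  sorted[14] = bAbaa$bbaaaBBAbaBaB
  sorted[15] = baBaBbAbaa$bbaaaBBA
  sorted[16] = baa$bbaaaBBAbaBaBbA
  sorted[17] = baaaBBAbaBaBbAbaa$b
  sorted[18] = bbaaaBBAbaBaBbAbaa$
sorted[12] = aaBBAbaBaBbAbaa$bba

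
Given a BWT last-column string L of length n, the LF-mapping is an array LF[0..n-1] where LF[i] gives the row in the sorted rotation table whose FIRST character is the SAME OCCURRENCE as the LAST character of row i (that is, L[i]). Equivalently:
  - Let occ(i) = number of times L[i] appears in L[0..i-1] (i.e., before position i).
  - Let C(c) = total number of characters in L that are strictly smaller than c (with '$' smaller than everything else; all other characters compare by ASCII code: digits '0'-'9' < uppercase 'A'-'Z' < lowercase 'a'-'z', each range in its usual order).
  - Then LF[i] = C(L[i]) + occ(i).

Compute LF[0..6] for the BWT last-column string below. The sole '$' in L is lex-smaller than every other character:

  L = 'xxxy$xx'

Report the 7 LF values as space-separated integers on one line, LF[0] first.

Answer: 1 2 3 6 0 4 5

Derivation:
Char counts: '$':1, 'x':5, 'y':1
C (first-col start): C('$')=0, C('x')=1, C('y')=6
L[0]='x': occ=0, LF[0]=C('x')+0=1+0=1
L[1]='x': occ=1, LF[1]=C('x')+1=1+1=2
L[2]='x': occ=2, LF[2]=C('x')+2=1+2=3
L[3]='y': occ=0, LF[3]=C('y')+0=6+0=6
L[4]='$': occ=0, LF[4]=C('$')+0=0+0=0
L[5]='x': occ=3, LF[5]=C('x')+3=1+3=4
L[6]='x': occ=4, LF[6]=C('x')+4=1+4=5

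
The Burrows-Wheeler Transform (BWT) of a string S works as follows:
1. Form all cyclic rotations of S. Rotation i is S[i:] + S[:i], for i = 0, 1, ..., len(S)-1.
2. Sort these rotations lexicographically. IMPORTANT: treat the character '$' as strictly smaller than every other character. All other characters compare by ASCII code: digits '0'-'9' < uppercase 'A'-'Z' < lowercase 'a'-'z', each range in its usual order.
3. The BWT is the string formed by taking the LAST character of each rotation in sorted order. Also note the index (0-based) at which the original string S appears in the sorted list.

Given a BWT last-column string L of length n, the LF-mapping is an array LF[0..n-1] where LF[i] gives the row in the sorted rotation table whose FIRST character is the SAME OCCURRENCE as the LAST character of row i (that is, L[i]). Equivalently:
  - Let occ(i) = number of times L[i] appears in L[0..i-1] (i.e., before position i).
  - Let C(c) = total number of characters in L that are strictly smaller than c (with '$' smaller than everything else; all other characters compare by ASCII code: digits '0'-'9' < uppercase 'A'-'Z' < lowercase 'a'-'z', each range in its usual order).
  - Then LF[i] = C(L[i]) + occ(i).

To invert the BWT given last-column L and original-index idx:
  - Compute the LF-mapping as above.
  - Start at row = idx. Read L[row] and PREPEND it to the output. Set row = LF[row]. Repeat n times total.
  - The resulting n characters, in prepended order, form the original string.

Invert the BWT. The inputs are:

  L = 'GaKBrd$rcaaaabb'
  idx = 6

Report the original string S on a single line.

Answer: abracadabraBKG$

Derivation:
LF mapping: 2 4 3 1 13 12 0 14 11 5 6 7 8 9 10
Walk LF starting at row 6, prepending L[row]:
  step 1: row=6, L[6]='$', prepend. Next row=LF[6]=0
  step 2: row=0, L[0]='G', prepend. Next row=LF[0]=2
  step 3: row=2, L[2]='K', prepend. Next row=LF[2]=3
  step 4: row=3, L[3]='B', prepend. Next row=LF[3]=1
  step 5: row=1, L[1]='a', prepend. Next row=LF[1]=4
  step 6: row=4, L[4]='r', prepend. Next row=LF[4]=13
  step 7: row=13, L[13]='b', prepend. Next row=LF[13]=9
  step 8: row=9, L[9]='a', prepend. Next row=LF[9]=5
  step 9: row=5, L[5]='d', prepend. Next row=LF[5]=12
  step 10: row=12, L[12]='a', prepend. Next row=LF[12]=8
  step 11: row=8, L[8]='c', prepend. Next row=LF[8]=11
  step 12: row=11, L[11]='a', prepend. Next row=LF[11]=7
  step 13: row=7, L[7]='r', prepend. Next row=LF[7]=14
  step 14: row=14, L[14]='b', prepend. Next row=LF[14]=10
  step 15: row=10, L[10]='a', prepend. Next row=LF[10]=6
Reversed output: abracadabraBKG$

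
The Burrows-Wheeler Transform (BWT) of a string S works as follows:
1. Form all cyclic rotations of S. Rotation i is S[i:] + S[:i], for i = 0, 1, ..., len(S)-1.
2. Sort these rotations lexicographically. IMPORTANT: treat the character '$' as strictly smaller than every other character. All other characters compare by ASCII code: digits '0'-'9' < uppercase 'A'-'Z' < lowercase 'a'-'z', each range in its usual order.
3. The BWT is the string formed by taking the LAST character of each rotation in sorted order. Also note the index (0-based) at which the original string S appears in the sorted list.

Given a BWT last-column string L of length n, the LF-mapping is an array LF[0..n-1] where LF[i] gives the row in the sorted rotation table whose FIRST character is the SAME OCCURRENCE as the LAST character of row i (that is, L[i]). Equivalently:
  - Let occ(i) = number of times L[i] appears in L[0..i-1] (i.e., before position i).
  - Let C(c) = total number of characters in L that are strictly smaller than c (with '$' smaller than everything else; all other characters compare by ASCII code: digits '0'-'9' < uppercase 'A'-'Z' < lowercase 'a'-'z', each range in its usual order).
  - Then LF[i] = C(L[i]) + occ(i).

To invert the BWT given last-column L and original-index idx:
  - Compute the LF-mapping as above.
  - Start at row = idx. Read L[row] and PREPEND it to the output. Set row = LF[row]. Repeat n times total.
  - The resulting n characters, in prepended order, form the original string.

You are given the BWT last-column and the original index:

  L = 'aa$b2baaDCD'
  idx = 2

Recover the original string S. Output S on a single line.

Answer: CbDaaa2Dba$

Derivation:
LF mapping: 5 6 0 9 1 10 7 8 3 2 4
Walk LF starting at row 2, prepending L[row]:
  step 1: row=2, L[2]='$', prepend. Next row=LF[2]=0
  step 2: row=0, L[0]='a', prepend. Next row=LF[0]=5
  step 3: row=5, L[5]='b', prepend. Next row=LF[5]=10
  step 4: row=10, L[10]='D', prepend. Next row=LF[10]=4
  step 5: row=4, L[4]='2', prepend. Next row=LF[4]=1
  step 6: row=1, L[1]='a', prepend. Next row=LF[1]=6
  step 7: row=6, L[6]='a', prepend. Next row=LF[6]=7
  step 8: row=7, L[7]='a', prepend. Next row=LF[7]=8
  step 9: row=8, L[8]='D', prepend. Next row=LF[8]=3
  step 10: row=3, L[3]='b', prepend. Next row=LF[3]=9
  step 11: row=9, L[9]='C', prepend. Next row=LF[9]=2
Reversed output: CbDaaa2Dba$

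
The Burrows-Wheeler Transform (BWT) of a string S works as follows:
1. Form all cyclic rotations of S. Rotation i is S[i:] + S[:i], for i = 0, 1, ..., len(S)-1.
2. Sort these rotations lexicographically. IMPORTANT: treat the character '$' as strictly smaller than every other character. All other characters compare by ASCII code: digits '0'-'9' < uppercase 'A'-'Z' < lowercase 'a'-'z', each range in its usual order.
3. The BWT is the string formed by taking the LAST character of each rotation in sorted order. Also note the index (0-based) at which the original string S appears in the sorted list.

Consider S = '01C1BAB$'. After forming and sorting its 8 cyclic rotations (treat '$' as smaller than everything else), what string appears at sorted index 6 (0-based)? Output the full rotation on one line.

Answer: BAB$01C1

Derivation:
All 8 rotations (rotation i = S[i:]+S[:i]):
  rot[0] = 01C1BAB$
  rot[1] = 1C1BAB$0
  rot[2] = C1BAB$01
  rot[3] = 1BAB$01C
  rot[4] = BAB$01C1
  rot[5] = AB$01C1B
  rot[6] = B$01C1BA
  rot[7] = $01C1BAB
Sorted (with $ < everything):
  sorted[0] = $01C1BAB
  sorted[1] = 01C1BAB$
  sorted[2] = 1BAB$01C
  sorted[3] = 1C1BAB$0
  sorted[4] = AB$01C1B
  sorted[5] = B$01C1BA
  sorted[6] = BAB$01C1
  sorted[7] = C1BAB$01
sorted[6] = BAB$01C1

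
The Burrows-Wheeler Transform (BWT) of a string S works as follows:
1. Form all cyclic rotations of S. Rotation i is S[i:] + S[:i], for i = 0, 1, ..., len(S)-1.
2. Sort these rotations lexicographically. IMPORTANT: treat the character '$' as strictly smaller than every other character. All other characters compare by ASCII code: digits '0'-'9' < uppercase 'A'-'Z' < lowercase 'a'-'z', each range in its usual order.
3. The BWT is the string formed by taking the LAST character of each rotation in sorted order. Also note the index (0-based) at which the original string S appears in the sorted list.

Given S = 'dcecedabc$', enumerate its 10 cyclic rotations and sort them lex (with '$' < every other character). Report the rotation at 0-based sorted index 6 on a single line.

All 10 rotations (rotation i = S[i:]+S[:i]):
  rot[0] = dcecedabc$
  rot[1] = cecedabc$d
  rot[2] = ecedabc$dc
  rot[3] = cedabc$dce
  rot[4] = edabc$dcec
  rot[5] = dabc$dcece
  rot[6] = abc$dceced
  rot[7] = bc$dceceda
  rot[8] = c$dcecedab
  rot[9] = $dcecedabc
Sorted (with $ < everything):
  sorted[0] = $dcecedabc
  sorted[1] = abc$dceced
  sorted[2] = bc$dceceda
  sorted[3] = c$dcecedab
  sorted[4] = cecedabc$d
  sorted[5] = cedabc$dce
  sorted[6] = dabc$dcece
  sorted[7] = dcecedabc$
  sorted[8] = ecedabc$dc
  sorted[9] = edabc$dcec
sorted[6] = dabc$dcece

Answer: dabc$dcece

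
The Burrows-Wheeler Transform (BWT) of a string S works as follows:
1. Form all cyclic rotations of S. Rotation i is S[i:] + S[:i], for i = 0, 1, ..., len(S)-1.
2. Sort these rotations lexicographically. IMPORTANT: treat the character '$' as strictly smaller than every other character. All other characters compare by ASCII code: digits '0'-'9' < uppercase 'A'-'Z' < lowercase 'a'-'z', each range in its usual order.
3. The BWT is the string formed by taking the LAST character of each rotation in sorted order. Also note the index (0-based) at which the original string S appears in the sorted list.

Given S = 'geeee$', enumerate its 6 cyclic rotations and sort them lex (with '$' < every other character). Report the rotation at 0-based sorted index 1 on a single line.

Answer: e$geee

Derivation:
All 6 rotations (rotation i = S[i:]+S[:i]):
  rot[0] = geeee$
  rot[1] = eeee$g
  rot[2] = eee$ge
  rot[3] = ee$gee
  rot[4] = e$geee
  rot[5] = $geeee
Sorted (with $ < everything):
  sorted[0] = $geeee
  sorted[1] = e$geee
  sorted[2] = ee$gee
  sorted[3] = eee$ge
  sorted[4] = eeee$g
  sorted[5] = geeee$
sorted[1] = e$geee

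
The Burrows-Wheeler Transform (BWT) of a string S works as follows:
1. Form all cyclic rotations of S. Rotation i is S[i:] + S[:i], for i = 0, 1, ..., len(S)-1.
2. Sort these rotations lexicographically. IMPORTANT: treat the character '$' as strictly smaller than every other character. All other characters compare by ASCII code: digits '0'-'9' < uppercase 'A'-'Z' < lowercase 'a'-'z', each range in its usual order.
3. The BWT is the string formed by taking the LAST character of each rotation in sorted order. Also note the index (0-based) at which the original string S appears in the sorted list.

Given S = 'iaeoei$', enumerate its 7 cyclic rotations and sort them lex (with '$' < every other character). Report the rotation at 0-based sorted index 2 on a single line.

Answer: ei$iaeo

Derivation:
All 7 rotations (rotation i = S[i:]+S[:i]):
  rot[0] = iaeoei$
  rot[1] = aeoei$i
  rot[2] = eoei$ia
  rot[3] = oei$iae
  rot[4] = ei$iaeo
  rot[5] = i$iaeoe
  rot[6] = $iaeoei
Sorted (with $ < everything):
  sorted[0] = $iaeoei
  sorted[1] = aeoei$i
  sorted[2] = ei$iaeo
  sorted[3] = eoei$ia
  sorted[4] = i$iaeoe
  sorted[5] = iaeoei$
  sorted[6] = oei$iae
sorted[2] = ei$iaeo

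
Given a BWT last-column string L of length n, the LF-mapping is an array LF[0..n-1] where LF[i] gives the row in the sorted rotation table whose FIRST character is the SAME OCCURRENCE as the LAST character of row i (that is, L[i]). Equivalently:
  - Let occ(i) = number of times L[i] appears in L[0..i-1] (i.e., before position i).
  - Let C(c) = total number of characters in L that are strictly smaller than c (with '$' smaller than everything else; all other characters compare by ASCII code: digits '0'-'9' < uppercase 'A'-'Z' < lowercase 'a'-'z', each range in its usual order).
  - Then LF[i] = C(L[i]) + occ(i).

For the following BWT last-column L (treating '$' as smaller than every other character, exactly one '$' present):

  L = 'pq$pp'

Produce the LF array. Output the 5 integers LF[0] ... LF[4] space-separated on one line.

Char counts: '$':1, 'p':3, 'q':1
C (first-col start): C('$')=0, C('p')=1, C('q')=4
L[0]='p': occ=0, LF[0]=C('p')+0=1+0=1
L[1]='q': occ=0, LF[1]=C('q')+0=4+0=4
L[2]='$': occ=0, LF[2]=C('$')+0=0+0=0
L[3]='p': occ=1, LF[3]=C('p')+1=1+1=2
L[4]='p': occ=2, LF[4]=C('p')+2=1+2=3

Answer: 1 4 0 2 3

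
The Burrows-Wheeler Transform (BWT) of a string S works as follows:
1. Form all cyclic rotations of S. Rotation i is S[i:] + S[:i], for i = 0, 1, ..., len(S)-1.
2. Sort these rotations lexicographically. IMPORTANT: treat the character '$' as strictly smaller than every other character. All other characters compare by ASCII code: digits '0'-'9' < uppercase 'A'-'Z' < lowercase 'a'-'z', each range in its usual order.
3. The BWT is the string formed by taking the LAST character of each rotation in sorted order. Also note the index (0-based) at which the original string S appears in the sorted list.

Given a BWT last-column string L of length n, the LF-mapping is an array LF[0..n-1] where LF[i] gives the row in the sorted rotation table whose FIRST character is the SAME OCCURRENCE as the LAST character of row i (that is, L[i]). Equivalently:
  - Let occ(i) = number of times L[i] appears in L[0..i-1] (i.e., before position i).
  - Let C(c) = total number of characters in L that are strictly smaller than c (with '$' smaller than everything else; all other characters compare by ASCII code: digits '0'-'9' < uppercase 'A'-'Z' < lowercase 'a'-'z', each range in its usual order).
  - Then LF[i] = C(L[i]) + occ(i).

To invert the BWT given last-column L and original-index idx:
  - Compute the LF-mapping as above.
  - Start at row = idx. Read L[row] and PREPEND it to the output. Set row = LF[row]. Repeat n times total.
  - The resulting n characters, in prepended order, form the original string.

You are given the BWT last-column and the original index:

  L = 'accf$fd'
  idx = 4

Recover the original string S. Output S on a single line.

LF mapping: 1 2 3 5 0 6 4
Walk LF starting at row 4, prepending L[row]:
  step 1: row=4, L[4]='$', prepend. Next row=LF[4]=0
  step 2: row=0, L[0]='a', prepend. Next row=LF[0]=1
  step 3: row=1, L[1]='c', prepend. Next row=LF[1]=2
  step 4: row=2, L[2]='c', prepend. Next row=LF[2]=3
  step 5: row=3, L[3]='f', prepend. Next row=LF[3]=5
  step 6: row=5, L[5]='f', prepend. Next row=LF[5]=6
  step 7: row=6, L[6]='d', prepend. Next row=LF[6]=4
Reversed output: dffcca$

Answer: dffcca$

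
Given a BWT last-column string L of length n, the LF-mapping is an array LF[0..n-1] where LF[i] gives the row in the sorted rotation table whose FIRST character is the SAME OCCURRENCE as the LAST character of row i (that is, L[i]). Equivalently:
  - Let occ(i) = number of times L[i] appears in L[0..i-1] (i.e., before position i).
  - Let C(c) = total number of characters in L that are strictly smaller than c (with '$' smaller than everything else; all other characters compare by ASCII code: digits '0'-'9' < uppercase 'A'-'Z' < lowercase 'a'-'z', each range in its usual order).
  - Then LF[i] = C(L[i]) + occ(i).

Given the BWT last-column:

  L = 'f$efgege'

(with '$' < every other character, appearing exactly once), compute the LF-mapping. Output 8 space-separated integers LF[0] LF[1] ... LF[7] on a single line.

Answer: 4 0 1 5 6 2 7 3

Derivation:
Char counts: '$':1, 'e':3, 'f':2, 'g':2
C (first-col start): C('$')=0, C('e')=1, C('f')=4, C('g')=6
L[0]='f': occ=0, LF[0]=C('f')+0=4+0=4
L[1]='$': occ=0, LF[1]=C('$')+0=0+0=0
L[2]='e': occ=0, LF[2]=C('e')+0=1+0=1
L[3]='f': occ=1, LF[3]=C('f')+1=4+1=5
L[4]='g': occ=0, LF[4]=C('g')+0=6+0=6
L[5]='e': occ=1, LF[5]=C('e')+1=1+1=2
L[6]='g': occ=1, LF[6]=C('g')+1=6+1=7
L[7]='e': occ=2, LF[7]=C('e')+2=1+2=3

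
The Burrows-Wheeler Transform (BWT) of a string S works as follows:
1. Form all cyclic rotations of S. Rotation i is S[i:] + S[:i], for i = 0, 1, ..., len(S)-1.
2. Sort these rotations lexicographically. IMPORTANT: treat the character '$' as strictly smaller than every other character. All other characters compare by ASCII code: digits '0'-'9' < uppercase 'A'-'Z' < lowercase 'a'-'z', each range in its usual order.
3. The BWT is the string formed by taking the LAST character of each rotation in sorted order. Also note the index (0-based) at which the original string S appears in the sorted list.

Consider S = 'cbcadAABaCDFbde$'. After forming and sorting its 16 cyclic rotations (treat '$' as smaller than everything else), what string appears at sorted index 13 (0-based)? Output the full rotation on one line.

Answer: dAABaCDFbde$cbca

Derivation:
All 16 rotations (rotation i = S[i:]+S[:i]):
  rot[0] = cbcadAABaCDFbde$
  rot[1] = bcadAABaCDFbde$c
  rot[2] = cadAABaCDFbde$cb
  rot[3] = adAABaCDFbde$cbc
  rot[4] = dAABaCDFbde$cbca
  rot[5] = AABaCDFbde$cbcad
  rot[6] = ABaCDFbde$cbcadA
  rot[7] = BaCDFbde$cbcadAA
  rot[8] = aCDFbde$cbcadAAB
  rot[9] = CDFbde$cbcadAABa
  rot[10] = DFbde$cbcadAABaC
  rot[11] = Fbde$cbcadAABaCD
  rot[12] = bde$cbcadAABaCDF
  rot[13] = de$cbcadAABaCDFb
  rot[14] = e$cbcadAABaCDFbd
  rot[15] = $cbcadAABaCDFbde
Sorted (with $ < everything):
  sorted[0] = $cbcadAABaCDFbde
  sorted[1] = AABaCDFbde$cbcad
  sorted[2] = ABaCDFbde$cbcadA
  sorted[3] = BaCDFbde$cbcadAA
  sorted[4] = CDFbde$cbcadAABa
  sorted[5] = DFbde$cbcadAABaC
  sorted[6] = Fbde$cbcadAABaCD
  sorted[7] = aCDFbde$cbcadAAB
  sorted[8] = adAABaCDFbde$cbc
  sorted[9] = bcadAABaCDFbde$c
  sorted[10] = bde$cbcadAABaCDF
  sorted[11] = cadAABaCDFbde$cb
  sorted[12] = cbcadAABaCDFbde$
  sorted[13] = dAABaCDFbde$cbca
  sorted[14] = de$cbcadAABaCDFb
  sorted[15] = e$cbcadAABaCDFbd
sorted[13] = dAABaCDFbde$cbca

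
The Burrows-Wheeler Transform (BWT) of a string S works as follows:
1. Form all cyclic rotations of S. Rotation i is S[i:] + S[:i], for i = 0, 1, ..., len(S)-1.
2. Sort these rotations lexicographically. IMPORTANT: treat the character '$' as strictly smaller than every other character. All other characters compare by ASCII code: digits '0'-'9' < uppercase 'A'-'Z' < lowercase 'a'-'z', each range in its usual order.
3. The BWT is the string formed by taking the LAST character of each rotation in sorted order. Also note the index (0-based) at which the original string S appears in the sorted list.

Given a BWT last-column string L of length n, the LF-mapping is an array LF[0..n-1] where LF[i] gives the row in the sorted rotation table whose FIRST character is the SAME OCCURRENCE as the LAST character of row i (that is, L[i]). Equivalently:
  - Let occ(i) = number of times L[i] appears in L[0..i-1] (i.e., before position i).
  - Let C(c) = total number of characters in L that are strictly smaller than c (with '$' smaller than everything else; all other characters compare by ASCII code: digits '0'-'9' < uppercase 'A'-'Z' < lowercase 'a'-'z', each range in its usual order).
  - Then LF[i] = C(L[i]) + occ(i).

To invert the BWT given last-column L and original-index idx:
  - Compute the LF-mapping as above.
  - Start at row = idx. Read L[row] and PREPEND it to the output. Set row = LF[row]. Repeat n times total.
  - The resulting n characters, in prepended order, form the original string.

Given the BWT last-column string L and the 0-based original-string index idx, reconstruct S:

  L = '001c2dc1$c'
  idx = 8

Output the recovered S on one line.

Answer: cd21cc100$

Derivation:
LF mapping: 1 2 3 6 5 9 7 4 0 8
Walk LF starting at row 8, prepending L[row]:
  step 1: row=8, L[8]='$', prepend. Next row=LF[8]=0
  step 2: row=0, L[0]='0', prepend. Next row=LF[0]=1
  step 3: row=1, L[1]='0', prepend. Next row=LF[1]=2
  step 4: row=2, L[2]='1', prepend. Next row=LF[2]=3
  step 5: row=3, L[3]='c', prepend. Next row=LF[3]=6
  step 6: row=6, L[6]='c', prepend. Next row=LF[6]=7
  step 7: row=7, L[7]='1', prepend. Next row=LF[7]=4
  step 8: row=4, L[4]='2', prepend. Next row=LF[4]=5
  step 9: row=5, L[5]='d', prepend. Next row=LF[5]=9
  step 10: row=9, L[9]='c', prepend. Next row=LF[9]=8
Reversed output: cd21cc100$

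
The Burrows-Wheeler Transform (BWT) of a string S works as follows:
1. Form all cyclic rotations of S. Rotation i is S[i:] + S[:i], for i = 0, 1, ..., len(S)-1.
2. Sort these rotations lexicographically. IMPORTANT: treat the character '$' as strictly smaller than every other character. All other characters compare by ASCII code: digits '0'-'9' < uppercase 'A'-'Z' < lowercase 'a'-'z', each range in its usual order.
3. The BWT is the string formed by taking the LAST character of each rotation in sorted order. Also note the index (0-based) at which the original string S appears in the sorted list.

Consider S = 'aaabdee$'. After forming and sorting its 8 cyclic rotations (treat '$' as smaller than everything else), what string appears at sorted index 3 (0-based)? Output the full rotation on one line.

Answer: abdee$aa

Derivation:
All 8 rotations (rotation i = S[i:]+S[:i]):
  rot[0] = aaabdee$
  rot[1] = aabdee$a
  rot[2] = abdee$aa
  rot[3] = bdee$aaa
  rot[4] = dee$aaab
  rot[5] = ee$aaabd
  rot[6] = e$aaabde
  rot[7] = $aaabdee
Sorted (with $ < everything):
  sorted[0] = $aaabdee
  sorted[1] = aaabdee$
  sorted[2] = aabdee$a
  sorted[3] = abdee$aa
  sorted[4] = bdee$aaa
  sorted[5] = dee$aaab
  sorted[6] = e$aaabde
  sorted[7] = ee$aaabd
sorted[3] = abdee$aa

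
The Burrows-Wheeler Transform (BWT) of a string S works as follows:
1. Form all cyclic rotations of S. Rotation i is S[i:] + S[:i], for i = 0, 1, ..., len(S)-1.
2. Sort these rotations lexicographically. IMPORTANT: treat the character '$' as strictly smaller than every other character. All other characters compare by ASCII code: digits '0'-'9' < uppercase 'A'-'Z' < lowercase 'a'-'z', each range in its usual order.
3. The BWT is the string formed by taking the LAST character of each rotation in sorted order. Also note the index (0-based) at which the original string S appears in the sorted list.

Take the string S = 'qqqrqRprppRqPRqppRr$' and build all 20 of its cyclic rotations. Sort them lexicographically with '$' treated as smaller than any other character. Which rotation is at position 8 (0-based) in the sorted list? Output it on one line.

All 20 rotations (rotation i = S[i:]+S[:i]):
  rot[0] = qqqrqRprppRqPRqppRr$
  rot[1] = qqrqRprppRqPRqppRr$q
  rot[2] = qrqRprppRqPRqppRr$qq
  rot[3] = rqRprppRqPRqppRr$qqq
  rot[4] = qRprppRqPRqppRr$qqqr
  rot[5] = RprppRqPRqppRr$qqqrq
  rot[6] = prppRqPRqppRr$qqqrqR
  rot[7] = rppRqPRqppRr$qqqrqRp
  rot[8] = ppRqPRqppRr$qqqrqRpr
  rot[9] = pRqPRqppRr$qqqrqRprp
  rot[10] = RqPRqppRr$qqqrqRprpp
  rot[11] = qPRqppRr$qqqrqRprppR
  rot[12] = PRqppRr$qqqrqRprppRq
  rot[13] = RqppRr$qqqrqRprppRqP
  rot[14] = qppRr$qqqrqRprppRqPR
  rot[15] = ppRr$qqqrqRprppRqPRq
  rot[16] = pRr$qqqrqRprppRqPRqp
  rot[17] = Rr$qqqrqRprppRqPRqpp
  rot[18] = r$qqqrqRprppRqPRqppR
  rot[19] = $qqqrqRprppRqPRqppRr
Sorted (with $ < everything):
  sorted[0] = $qqqrqRprppRqPRqppRr
  sorted[1] = PRqppRr$qqqrqRprppRq
  sorted[2] = RprppRqPRqppRr$qqqrq
  sorted[3] = RqPRqppRr$qqqrqRprpp
  sorted[4] = RqppRr$qqqrqRprppRqP
  sorted[5] = Rr$qqqrqRprppRqPRqpp
  sorted[6] = pRqPRqppRr$qqqrqRprp
  sorted[7] = pRr$qqqrqRprppRqPRqp
  sorted[8] = ppRqPRqppRr$qqqrqRpr
  sorted[9] = ppRr$qqqrqRprppRqPRq
  sorted[10] = prppRqPRqppRr$qqqrqR
  sorted[11] = qPRqppRr$qqqrqRprppR
  sorted[12] = qRprppRqPRqppRr$qqqr
  sorted[13] = qppRr$qqqrqRprppRqPR
  sorted[14] = qqqrqRprppRqPRqppRr$
  sorted[15] = qqrqRprppRqPRqppRr$q
  sorted[16] = qrqRprppRqPRqppRr$qq
  sorted[17] = r$qqqrqRprppRqPRqppR
  sorted[18] = rppRqPRqppRr$qqqrqRp
  sorted[19] = rqRprppRqPRqppRr$qqq
sorted[8] = ppRqPRqppRr$qqqrqRpr

Answer: ppRqPRqppRr$qqqrqRpr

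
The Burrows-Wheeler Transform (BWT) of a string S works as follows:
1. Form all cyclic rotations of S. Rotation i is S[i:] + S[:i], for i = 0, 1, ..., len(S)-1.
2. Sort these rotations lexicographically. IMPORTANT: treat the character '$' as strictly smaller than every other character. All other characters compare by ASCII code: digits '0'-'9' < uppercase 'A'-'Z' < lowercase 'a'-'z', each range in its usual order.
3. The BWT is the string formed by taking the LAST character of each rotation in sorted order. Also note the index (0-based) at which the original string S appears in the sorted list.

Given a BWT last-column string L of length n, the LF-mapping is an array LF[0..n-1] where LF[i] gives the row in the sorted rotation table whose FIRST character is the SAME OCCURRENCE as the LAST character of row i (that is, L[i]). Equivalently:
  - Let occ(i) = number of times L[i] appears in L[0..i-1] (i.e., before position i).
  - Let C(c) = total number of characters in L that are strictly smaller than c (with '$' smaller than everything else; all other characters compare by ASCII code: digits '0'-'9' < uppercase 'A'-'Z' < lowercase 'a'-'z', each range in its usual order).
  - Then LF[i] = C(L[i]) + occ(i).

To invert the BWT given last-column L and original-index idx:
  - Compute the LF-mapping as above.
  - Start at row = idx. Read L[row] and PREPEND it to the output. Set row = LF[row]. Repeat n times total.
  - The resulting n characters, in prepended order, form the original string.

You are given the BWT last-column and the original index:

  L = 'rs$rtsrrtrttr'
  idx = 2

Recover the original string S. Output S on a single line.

Answer: rrrtttsrtrsr$

Derivation:
LF mapping: 1 7 0 2 9 8 3 4 10 5 11 12 6
Walk LF starting at row 2, prepending L[row]:
  step 1: row=2, L[2]='$', prepend. Next row=LF[2]=0
  step 2: row=0, L[0]='r', prepend. Next row=LF[0]=1
  step 3: row=1, L[1]='s', prepend. Next row=LF[1]=7
  step 4: row=7, L[7]='r', prepend. Next row=LF[7]=4
  step 5: row=4, L[4]='t', prepend. Next row=LF[4]=9
  step 6: row=9, L[9]='r', prepend. Next row=LF[9]=5
  step 7: row=5, L[5]='s', prepend. Next row=LF[5]=8
  step 8: row=8, L[8]='t', prepend. Next row=LF[8]=10
  step 9: row=10, L[10]='t', prepend. Next row=LF[10]=11
  step 10: row=11, L[11]='t', prepend. Next row=LF[11]=12
  step 11: row=12, L[12]='r', prepend. Next row=LF[12]=6
  step 12: row=6, L[6]='r', prepend. Next row=LF[6]=3
  step 13: row=3, L[3]='r', prepend. Next row=LF[3]=2
Reversed output: rrrtttsrtrsr$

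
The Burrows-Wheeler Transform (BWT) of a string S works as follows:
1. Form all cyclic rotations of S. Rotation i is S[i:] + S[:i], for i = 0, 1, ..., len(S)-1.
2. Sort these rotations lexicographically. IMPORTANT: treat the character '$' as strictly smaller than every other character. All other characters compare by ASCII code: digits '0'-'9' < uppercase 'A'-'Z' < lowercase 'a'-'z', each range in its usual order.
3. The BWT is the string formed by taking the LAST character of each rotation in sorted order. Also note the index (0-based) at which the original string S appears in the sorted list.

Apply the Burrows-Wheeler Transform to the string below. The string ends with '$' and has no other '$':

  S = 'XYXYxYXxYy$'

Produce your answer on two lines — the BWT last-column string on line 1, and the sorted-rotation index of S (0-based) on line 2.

All 11 rotations (rotation i = S[i:]+S[:i]):
  rot[0] = XYXYxYXxYy$
  rot[1] = YXYxYXxYy$X
  rot[2] = XYxYXxYy$XY
  rot[3] = YxYXxYy$XYX
  rot[4] = xYXxYy$XYXY
  rot[5] = YXxYy$XYXYx
  rot[6] = XxYy$XYXYxY
  rot[7] = xYy$XYXYxYX
  rot[8] = Yy$XYXYxYXx
  rot[9] = y$XYXYxYXxY
  rot[10] = $XYXYxYXxYy
Sorted (with $ < everything):
  sorted[0] = $XYXYxYXxYy  (last char: 'y')
  sorted[1] = XYXYxYXxYy$  (last char: '$')
  sorted[2] = XYxYXxYy$XY  (last char: 'Y')
  sorted[3] = XxYy$XYXYxY  (last char: 'Y')
  sorted[4] = YXYxYXxYy$X  (last char: 'X')
  sorted[5] = YXxYy$XYXYx  (last char: 'x')
  sorted[6] = YxYXxYy$XYX  (last char: 'X')
  sorted[7] = Yy$XYXYxYXx  (last char: 'x')
  sorted[8] = xYXxYy$XYXY  (last char: 'Y')
  sorted[9] = xYy$XYXYxYX  (last char: 'X')
  sorted[10] = y$XYXYxYXxY  (last char: 'Y')
Last column: y$YYXxXxYXY
Original string S is at sorted index 1

Answer: y$YYXxXxYXY
1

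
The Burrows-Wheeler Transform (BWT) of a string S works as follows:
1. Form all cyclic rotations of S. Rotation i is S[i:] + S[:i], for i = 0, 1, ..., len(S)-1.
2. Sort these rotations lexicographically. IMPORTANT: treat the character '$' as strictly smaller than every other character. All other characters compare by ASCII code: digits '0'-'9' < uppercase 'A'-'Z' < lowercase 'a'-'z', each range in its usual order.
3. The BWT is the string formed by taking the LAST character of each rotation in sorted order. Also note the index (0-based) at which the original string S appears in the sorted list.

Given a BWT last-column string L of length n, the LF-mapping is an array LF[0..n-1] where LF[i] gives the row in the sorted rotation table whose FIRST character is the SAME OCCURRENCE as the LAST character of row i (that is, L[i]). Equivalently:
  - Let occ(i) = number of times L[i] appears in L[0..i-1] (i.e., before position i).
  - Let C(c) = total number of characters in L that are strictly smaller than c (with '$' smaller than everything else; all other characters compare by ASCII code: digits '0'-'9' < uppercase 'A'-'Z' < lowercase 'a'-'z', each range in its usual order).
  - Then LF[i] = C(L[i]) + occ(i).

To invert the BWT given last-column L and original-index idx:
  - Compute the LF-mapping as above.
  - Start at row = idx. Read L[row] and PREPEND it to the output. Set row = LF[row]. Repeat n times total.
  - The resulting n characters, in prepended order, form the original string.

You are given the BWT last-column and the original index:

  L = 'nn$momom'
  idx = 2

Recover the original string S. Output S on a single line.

Answer: mnmmoon$

Derivation:
LF mapping: 4 5 0 1 6 2 7 3
Walk LF starting at row 2, prepending L[row]:
  step 1: row=2, L[2]='$', prepend. Next row=LF[2]=0
  step 2: row=0, L[0]='n', prepend. Next row=LF[0]=4
  step 3: row=4, L[4]='o', prepend. Next row=LF[4]=6
  step 4: row=6, L[6]='o', prepend. Next row=LF[6]=7
  step 5: row=7, L[7]='m', prepend. Next row=LF[7]=3
  step 6: row=3, L[3]='m', prepend. Next row=LF[3]=1
  step 7: row=1, L[1]='n', prepend. Next row=LF[1]=5
  step 8: row=5, L[5]='m', prepend. Next row=LF[5]=2
Reversed output: mnmmoon$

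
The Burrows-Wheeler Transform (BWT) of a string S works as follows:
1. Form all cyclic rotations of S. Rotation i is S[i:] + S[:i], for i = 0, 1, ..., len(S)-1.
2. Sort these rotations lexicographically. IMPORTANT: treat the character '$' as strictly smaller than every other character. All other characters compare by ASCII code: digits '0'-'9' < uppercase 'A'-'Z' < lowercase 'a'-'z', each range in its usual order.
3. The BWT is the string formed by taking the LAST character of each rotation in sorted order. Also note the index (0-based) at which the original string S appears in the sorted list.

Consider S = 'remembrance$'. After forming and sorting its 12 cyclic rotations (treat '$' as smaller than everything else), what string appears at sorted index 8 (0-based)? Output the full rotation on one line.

Answer: membrance$re

Derivation:
All 12 rotations (rotation i = S[i:]+S[:i]):
  rot[0] = remembrance$
  rot[1] = emembrance$r
  rot[2] = membrance$re
  rot[3] = embrance$rem
  rot[4] = mbrance$reme
  rot[5] = brance$remem
  rot[6] = rance$rememb
  rot[7] = ance$remembr
  rot[8] = nce$remembra
  rot[9] = ce$remembran
  rot[10] = e$remembranc
  rot[11] = $remembrance
Sorted (with $ < everything):
  sorted[0] = $remembrance
  sorted[1] = ance$remembr
  sorted[2] = brance$remem
  sorted[3] = ce$remembran
  sorted[4] = e$remembranc
  sorted[5] = embrance$rem
  sorted[6] = emembrance$r
  sorted[7] = mbrance$reme
  sorted[8] = membrance$re
  sorted[9] = nce$remembra
  sorted[10] = rance$rememb
  sorted[11] = remembrance$
sorted[8] = membrance$re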